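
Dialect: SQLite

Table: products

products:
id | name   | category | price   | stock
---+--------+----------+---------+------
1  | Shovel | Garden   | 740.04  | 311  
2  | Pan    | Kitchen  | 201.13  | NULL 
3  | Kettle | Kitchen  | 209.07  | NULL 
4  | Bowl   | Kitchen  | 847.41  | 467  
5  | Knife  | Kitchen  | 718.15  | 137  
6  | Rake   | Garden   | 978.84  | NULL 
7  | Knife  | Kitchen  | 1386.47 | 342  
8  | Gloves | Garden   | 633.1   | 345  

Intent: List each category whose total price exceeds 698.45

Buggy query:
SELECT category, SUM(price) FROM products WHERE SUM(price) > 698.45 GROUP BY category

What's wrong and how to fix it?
Bug: SUM(price) is an aggregate, but WHERE filters rows before aggregation

Fix: Move the aggregate condition to a HAVING clause

Corrected query:
SELECT category, SUM(price) FROM products GROUP BY category HAVING SUM(price) > 698.45

Result:
category | SUM(price)
---------+-----------
Garden   | 2351.98   
Kitchen  | 3362.23   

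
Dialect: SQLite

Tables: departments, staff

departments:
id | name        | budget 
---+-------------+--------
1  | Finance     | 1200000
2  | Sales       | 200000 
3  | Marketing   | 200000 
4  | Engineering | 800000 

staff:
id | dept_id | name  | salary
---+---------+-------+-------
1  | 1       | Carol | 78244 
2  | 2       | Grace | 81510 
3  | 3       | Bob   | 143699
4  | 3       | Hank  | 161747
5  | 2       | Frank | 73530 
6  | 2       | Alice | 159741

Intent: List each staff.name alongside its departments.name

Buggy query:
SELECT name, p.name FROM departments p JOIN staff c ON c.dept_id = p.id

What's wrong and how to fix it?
Bug: Both tables have a 'name' column; the unqualified reference is ambiguous

Fix: Qualify the column with its table alias (c.name)

Corrected query:
SELECT c.name, p.name FROM departments p JOIN staff c ON c.dept_id = p.id

Result:
name  | name     
------+----------
Carol | Finance  
Grace | Sales    
Bob   | Marketing
Hank  | Marketing
Frank | Sales    
Alice | Sales    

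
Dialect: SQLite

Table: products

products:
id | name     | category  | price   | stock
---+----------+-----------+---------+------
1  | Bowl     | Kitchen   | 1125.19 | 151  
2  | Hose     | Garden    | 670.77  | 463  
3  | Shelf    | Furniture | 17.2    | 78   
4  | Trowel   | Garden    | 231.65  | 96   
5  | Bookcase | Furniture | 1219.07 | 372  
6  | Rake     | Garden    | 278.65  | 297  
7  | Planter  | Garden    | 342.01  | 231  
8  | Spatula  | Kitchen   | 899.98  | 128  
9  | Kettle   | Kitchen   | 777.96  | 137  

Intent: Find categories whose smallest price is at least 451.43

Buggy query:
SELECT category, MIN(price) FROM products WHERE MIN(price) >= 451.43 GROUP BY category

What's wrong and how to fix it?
Bug: MIN() in WHERE is a misuse of aggregate

Fix: Use HAVING for the per-group MIN condition

Corrected query:
SELECT category, MIN(price) FROM products GROUP BY category HAVING MIN(price) >= 451.43

Result:
category | MIN(price)
---------+-----------
Kitchen  | 777.96    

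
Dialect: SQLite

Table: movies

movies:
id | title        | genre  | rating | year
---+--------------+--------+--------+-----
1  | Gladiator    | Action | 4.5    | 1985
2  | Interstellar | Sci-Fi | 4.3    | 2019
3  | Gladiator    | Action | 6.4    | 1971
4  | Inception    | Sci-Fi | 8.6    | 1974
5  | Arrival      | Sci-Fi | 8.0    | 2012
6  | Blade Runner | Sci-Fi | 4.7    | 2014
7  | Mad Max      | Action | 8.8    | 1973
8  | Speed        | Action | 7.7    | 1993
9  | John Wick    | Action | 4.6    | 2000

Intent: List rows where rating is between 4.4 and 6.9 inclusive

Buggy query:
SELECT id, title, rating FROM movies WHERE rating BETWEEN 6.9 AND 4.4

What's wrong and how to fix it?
Bug: BETWEEN expects the lower bound first; with 6.9 AND 4.4 the range is empty

Fix: Swap the bounds so the smaller value comes first

Corrected query:
SELECT id, title, rating FROM movies WHERE rating BETWEEN 4.4 AND 6.9

Result:
id | title        | rating
---+--------------+-------
1  | Gladiator    | 4.5   
3  | Gladiator    | 6.4   
6  | Blade Runner | 4.7   
9  | John Wick    | 4.6   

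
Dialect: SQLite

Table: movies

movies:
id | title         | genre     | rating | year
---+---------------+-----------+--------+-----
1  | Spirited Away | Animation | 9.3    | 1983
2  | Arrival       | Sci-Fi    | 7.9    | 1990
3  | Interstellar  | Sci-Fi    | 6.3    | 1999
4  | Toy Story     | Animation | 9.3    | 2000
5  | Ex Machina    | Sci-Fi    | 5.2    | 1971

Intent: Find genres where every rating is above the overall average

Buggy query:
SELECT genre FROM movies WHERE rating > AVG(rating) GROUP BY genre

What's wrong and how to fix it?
Bug: WHERE evaluates per row before aggregation, so AVG() is unavailable

Fix: Use a subquery for AVG and a HAVING MIN(...) filter so the condition holds for every row in the group

Corrected query:
SELECT genre FROM movies GROUP BY genre HAVING MIN(rating) > (SELECT AVG(rating) FROM movies)

Result:
genre    
---------
Animation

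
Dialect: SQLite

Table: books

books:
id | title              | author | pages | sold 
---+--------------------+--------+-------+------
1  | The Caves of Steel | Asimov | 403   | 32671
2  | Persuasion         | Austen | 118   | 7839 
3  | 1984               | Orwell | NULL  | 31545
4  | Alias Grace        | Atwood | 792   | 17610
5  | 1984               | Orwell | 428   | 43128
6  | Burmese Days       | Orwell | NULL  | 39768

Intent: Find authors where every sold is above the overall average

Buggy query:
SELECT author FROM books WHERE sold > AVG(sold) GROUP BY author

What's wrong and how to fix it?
Bug: AVG() is an aggregate; it can't sit directly in WHERE

Fix: Compute the overall average in a scalar subquery and compare each group's MIN against it in HAVING

Corrected query:
SELECT author FROM books GROUP BY author HAVING MIN(sold) > (SELECT AVG(sold) FROM books)

Result:
author
------
Asimov
Orwell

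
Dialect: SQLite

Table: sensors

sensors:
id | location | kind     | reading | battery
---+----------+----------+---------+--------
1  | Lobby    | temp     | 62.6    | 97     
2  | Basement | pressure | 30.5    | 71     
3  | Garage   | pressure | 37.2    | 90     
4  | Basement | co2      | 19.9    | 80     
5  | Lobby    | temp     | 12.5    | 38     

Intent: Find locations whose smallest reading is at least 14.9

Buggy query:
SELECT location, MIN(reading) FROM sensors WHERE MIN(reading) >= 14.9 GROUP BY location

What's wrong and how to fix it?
Bug: Aggregates like MIN are computed per group after WHERE runs

Fix: Use HAVING for the per-group MIN condition

Corrected query:
SELECT location, MIN(reading) FROM sensors GROUP BY location HAVING MIN(reading) >= 14.9

Result:
location | MIN(reading)
---------+-------------
Basement | 19.9        
Garage   | 37.2        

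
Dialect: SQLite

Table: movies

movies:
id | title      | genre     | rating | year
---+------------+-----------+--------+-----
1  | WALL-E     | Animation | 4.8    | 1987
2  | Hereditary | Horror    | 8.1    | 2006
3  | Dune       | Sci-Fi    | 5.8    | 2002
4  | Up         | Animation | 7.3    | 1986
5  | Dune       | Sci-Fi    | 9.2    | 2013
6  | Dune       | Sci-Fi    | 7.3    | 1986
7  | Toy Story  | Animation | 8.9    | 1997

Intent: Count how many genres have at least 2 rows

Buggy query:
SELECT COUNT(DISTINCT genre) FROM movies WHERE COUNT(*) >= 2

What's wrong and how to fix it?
Bug: WHERE filters individual rows, not groups, so a group-level COUNT is invalid there

Fix: Group first with HAVING COUNT(*) >= 2, then COUNT the resulting groups

Corrected query:
SELECT COUNT(*) FROM (SELECT genre FROM movies GROUP BY genre HAVING COUNT(*) >= 2)

Result:
COUNT(*)
--------
2       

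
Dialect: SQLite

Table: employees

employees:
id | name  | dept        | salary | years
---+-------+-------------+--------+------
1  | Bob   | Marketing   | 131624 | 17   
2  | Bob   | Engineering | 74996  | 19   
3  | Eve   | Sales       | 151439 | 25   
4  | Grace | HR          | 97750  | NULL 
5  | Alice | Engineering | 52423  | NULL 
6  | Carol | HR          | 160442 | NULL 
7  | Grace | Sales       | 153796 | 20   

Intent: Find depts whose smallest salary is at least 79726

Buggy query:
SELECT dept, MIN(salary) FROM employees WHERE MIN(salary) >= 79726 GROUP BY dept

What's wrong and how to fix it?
Bug: MIN() in WHERE is a misuse of aggregate

Fix: Replace WHERE with HAVING after the GROUP BY

Corrected query:
SELECT dept, MIN(salary) FROM employees GROUP BY dept HAVING MIN(salary) >= 79726

Result:
dept      | MIN(salary)
----------+------------
HR        | 97750      
Marketing | 131624     
Sales     | 151439     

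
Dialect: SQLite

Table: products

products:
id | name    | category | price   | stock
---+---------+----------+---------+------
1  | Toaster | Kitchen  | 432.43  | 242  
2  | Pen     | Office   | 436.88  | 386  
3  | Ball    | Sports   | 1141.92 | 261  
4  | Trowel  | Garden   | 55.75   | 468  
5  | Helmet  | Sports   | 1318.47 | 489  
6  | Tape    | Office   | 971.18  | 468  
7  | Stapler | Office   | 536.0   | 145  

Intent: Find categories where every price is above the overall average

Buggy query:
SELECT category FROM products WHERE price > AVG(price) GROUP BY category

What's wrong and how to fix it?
Bug: WHERE evaluates per row before aggregation, so AVG() is unavailable

Fix: Use a subquery for AVG and a HAVING MIN(...) filter so the condition holds for every row in the group

Corrected query:
SELECT category FROM products GROUP BY category HAVING MIN(price) > (SELECT AVG(price) FROM products)

Result:
category
--------
Sports  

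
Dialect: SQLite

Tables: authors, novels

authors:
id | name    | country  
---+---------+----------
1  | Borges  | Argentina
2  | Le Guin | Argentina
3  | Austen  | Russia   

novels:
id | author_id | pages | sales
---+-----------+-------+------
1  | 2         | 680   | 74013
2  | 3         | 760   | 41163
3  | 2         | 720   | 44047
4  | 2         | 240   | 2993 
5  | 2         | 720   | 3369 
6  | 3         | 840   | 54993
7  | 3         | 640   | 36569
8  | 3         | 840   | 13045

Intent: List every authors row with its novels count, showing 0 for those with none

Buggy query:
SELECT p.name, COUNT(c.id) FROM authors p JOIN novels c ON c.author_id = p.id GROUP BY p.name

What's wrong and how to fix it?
Bug: INNER JOIN drops authors rows that have no matching novels rows

Fix: Use LEFT JOIN so parents without children still appear (COUNT(c.id) gives 0)

Corrected query:
SELECT p.name, COUNT(c.id) FROM authors p LEFT JOIN novels c ON c.author_id = p.id GROUP BY p.name

Result:
name    | COUNT(c.id)
--------+------------
Austen  | 4          
Borges  | 0          
Le Guin | 4          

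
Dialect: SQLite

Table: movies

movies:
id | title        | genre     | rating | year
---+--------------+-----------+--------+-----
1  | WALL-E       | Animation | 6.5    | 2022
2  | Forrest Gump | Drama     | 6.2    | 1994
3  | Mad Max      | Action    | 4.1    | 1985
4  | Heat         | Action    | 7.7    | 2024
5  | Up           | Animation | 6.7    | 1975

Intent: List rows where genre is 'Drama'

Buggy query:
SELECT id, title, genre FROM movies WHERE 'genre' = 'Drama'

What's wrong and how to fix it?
Bug: Single quotes denote string literals in SQL; the column name is being compared as a constant string

Fix: Reference the column as genre without single quotes

Corrected query:
SELECT id, title, genre FROM movies WHERE genre = 'Drama'

Result:
id | title        | genre
---+--------------+------
2  | Forrest Gump | Drama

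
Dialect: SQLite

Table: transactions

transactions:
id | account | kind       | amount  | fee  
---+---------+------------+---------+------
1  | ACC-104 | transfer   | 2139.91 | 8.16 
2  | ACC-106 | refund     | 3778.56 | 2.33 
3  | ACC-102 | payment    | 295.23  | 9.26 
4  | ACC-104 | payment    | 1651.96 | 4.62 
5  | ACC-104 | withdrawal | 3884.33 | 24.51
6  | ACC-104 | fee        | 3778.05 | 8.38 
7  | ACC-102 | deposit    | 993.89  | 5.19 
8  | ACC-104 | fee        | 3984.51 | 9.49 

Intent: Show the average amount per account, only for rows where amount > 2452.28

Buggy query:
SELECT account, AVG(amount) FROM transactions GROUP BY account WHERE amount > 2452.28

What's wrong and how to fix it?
Bug: Row-level WHERE must come before GROUP BY in the clause order

Fix: Move the WHERE clause before GROUP BY

Corrected query:
SELECT account, AVG(amount) FROM transactions WHERE amount > 2452.28 GROUP BY account

Result:
account | AVG(amount)
--------+------------
ACC-104 | 3882.296667
ACC-106 | 3778.56    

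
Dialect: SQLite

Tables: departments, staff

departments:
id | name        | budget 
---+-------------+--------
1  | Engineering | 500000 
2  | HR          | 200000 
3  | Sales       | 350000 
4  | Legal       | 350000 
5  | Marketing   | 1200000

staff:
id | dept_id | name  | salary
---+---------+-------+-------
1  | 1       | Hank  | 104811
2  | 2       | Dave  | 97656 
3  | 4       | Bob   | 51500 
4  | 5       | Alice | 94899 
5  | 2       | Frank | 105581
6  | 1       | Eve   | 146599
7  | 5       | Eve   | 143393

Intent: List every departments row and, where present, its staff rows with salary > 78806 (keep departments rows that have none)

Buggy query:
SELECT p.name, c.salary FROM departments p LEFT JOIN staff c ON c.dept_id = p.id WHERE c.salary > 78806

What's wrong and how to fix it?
Bug: Filtering c.salary in WHERE discards the NULL rows produced by LEFT JOIN, turning it into an inner join

Fix: Put 'c.salary > 78806' in the JOIN's ON clause instead of WHERE

Corrected query:
SELECT p.name, c.salary FROM departments p LEFT JOIN staff c ON c.dept_id = p.id AND c.salary > 78806

Result:
name        | salary
------------+-------
Engineering | 104811
Engineering | 146599
HR          | 97656 
HR          | 105581
Sales       | NULL  
Legal       | NULL  
Marketing   | 94899 
Marketing   | 143393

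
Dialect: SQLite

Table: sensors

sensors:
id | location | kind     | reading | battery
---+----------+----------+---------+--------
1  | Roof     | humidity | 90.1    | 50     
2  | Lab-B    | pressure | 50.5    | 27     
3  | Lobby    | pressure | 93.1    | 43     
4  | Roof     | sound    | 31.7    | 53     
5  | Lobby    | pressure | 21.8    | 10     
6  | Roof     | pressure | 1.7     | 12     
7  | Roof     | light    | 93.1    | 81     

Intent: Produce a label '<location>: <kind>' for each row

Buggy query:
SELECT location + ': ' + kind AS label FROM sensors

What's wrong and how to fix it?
Bug: SQLite uses || for string concatenation; + coerces text to numbers (yielding 0)

Fix: Replace + with || to concatenate text

Corrected query:
SELECT location || ': ' || kind AS label FROM sensors

Result:
label          
---------------
Roof: humidity 
Lab-B: pressure
Lobby: pressure
Roof: sound    
Lobby: pressure
Roof: pressure 
Roof: light    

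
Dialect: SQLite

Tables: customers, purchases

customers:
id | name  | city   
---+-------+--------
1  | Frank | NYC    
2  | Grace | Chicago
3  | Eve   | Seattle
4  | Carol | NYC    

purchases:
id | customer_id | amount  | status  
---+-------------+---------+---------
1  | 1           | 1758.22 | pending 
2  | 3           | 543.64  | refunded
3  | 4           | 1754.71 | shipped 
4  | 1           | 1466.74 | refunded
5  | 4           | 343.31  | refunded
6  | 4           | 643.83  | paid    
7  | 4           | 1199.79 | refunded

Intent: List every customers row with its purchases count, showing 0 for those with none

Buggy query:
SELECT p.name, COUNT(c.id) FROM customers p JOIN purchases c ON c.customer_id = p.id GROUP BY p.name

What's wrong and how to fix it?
Bug: INNER JOIN drops customers rows that have no matching purchases rows

Fix: Switch to LEFT JOIN to retain unmatched parent rows

Corrected query:
SELECT p.name, COUNT(c.id) FROM customers p LEFT JOIN purchases c ON c.customer_id = p.id GROUP BY p.name

Result:
name  | COUNT(c.id)
------+------------
Carol | 4          
Eve   | 1          
Frank | 2          
Grace | 0          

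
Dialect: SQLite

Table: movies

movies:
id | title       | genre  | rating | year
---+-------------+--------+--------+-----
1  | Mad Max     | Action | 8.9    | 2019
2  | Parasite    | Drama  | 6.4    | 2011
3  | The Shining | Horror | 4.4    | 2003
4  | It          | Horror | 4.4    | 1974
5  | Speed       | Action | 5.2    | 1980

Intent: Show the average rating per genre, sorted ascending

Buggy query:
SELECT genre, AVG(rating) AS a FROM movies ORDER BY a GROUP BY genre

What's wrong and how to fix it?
Bug: GROUP BY must precede ORDER BY

Fix: Reorder: SELECT … FROM … GROUP BY … ORDER BY …

Corrected query:
SELECT genre, AVG(rating) AS a FROM movies GROUP BY genre ORDER BY a

Result:
genre  | a   
-------+-----
Horror | 4.4 
Drama  | 6.4 
Action | 7.05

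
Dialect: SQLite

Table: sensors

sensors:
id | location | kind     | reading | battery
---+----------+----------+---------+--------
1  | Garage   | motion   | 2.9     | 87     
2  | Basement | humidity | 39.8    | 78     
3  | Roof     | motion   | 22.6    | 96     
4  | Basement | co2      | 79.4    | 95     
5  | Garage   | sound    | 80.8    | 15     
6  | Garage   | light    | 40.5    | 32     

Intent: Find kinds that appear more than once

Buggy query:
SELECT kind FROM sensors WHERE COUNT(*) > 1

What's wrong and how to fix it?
Bug: COUNT(*) is an aggregate and cannot be used in WHERE

Fix: GROUP BY kind, then filter groups with HAVING COUNT(*) > 1

Corrected query:
SELECT kind FROM sensors GROUP BY kind HAVING COUNT(*) > 1

Result:
kind  
------
motion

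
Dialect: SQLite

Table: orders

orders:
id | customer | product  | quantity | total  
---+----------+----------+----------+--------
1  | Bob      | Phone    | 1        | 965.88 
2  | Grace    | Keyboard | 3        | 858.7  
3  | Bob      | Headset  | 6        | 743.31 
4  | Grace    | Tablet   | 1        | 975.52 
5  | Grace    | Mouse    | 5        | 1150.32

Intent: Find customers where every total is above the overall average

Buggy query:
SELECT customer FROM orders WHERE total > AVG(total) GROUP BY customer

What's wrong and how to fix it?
Bug: AVG() is an aggregate; it can't sit directly in WHERE

Fix: Use a subquery for AVG and a HAVING MIN(...) filter so the condition holds for every row in the group

Corrected query:
SELECT customer FROM orders GROUP BY customer HAVING MIN(total) > (SELECT AVG(total) FROM orders)

Result:
(no rows)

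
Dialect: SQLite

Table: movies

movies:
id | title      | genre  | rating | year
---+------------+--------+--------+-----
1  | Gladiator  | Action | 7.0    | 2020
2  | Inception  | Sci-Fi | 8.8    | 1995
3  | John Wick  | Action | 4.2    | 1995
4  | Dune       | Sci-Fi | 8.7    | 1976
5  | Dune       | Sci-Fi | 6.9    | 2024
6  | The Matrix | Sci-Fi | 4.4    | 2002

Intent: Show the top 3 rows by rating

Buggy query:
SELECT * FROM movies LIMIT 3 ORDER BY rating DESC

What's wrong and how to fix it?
Bug: LIMIT must come after ORDER BY

Fix: Swap the clauses: ORDER BY first, then LIMIT

Corrected query:
SELECT * FROM movies ORDER BY rating DESC LIMIT 3

Result:
id | title     | genre  | rating | year
---+-----------+--------+--------+-----
2  | Inception | Sci-Fi | 8.8    | 1995
4  | Dune      | Sci-Fi | 8.7    | 1976
1  | Gladiator | Action | 7      | 2020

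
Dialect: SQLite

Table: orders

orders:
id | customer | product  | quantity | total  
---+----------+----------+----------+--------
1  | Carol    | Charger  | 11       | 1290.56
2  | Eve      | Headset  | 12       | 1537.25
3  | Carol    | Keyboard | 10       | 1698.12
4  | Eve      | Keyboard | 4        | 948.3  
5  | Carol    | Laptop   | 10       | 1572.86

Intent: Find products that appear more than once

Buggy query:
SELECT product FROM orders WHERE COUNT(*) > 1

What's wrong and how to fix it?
Bug: COUNT(*) is an aggregate and cannot be used in WHERE

Fix: GROUP BY product, then filter groups with HAVING COUNT(*) > 1

Corrected query:
SELECT product FROM orders GROUP BY product HAVING COUNT(*) > 1

Result:
product 
--------
Keyboard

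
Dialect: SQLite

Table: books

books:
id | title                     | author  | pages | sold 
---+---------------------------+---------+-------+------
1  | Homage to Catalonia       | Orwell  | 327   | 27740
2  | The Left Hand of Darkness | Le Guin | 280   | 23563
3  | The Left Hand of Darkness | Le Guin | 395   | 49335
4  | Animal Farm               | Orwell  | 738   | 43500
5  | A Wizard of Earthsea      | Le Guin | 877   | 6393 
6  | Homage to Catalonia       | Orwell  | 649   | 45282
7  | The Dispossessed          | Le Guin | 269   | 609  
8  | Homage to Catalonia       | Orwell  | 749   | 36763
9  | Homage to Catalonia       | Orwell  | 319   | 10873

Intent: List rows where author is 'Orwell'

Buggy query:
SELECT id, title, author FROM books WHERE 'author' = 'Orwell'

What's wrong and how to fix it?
Bug: Single quotes denote string literals in SQL; the column name is being compared as a constant string

Fix: Reference the column as author without single quotes

Corrected query:
SELECT id, title, author FROM books WHERE author = 'Orwell'

Result:
id | title               | author
---+---------------------+-------
1  | Homage to Catalonia | Orwell
4  | Animal Farm         | Orwell
6  | Homage to Catalonia | Orwell
8  | Homage to Catalonia | Orwell
9  | Homage to Catalonia | Orwell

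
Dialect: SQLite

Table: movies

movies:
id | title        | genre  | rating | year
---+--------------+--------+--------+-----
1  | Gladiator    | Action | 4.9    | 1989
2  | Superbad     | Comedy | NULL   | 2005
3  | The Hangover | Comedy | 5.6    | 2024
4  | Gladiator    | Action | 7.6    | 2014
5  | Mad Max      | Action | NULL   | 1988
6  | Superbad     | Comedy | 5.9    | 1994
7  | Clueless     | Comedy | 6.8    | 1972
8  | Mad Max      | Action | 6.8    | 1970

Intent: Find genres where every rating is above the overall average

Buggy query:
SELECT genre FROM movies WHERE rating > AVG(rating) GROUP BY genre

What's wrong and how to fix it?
Bug: AVG() is an aggregate; it can't sit directly in WHERE

Fix: Use a subquery for AVG and a HAVING MIN(...) filter so the condition holds for every row in the group

Corrected query:
SELECT genre FROM movies GROUP BY genre HAVING MIN(rating) > (SELECT AVG(rating) FROM movies)

Result:
(no rows)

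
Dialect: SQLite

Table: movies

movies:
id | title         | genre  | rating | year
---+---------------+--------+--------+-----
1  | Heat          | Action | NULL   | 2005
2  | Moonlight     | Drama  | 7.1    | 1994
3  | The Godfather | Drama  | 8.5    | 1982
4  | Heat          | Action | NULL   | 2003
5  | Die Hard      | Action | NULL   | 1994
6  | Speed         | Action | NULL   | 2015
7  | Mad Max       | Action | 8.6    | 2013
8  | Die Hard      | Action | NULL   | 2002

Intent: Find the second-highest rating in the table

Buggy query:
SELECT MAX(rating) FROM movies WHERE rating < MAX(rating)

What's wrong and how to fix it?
Bug: The inner MAX is an aggregate inside WHERE, which is not allowed

Fix: Compute the overall MAX in a subquery, then take MAX of rows below it

Corrected query:
SELECT MAX(rating) FROM movies WHERE rating < (SELECT MAX(rating) FROM movies)

Result:
MAX(rating)
-----------
8.5        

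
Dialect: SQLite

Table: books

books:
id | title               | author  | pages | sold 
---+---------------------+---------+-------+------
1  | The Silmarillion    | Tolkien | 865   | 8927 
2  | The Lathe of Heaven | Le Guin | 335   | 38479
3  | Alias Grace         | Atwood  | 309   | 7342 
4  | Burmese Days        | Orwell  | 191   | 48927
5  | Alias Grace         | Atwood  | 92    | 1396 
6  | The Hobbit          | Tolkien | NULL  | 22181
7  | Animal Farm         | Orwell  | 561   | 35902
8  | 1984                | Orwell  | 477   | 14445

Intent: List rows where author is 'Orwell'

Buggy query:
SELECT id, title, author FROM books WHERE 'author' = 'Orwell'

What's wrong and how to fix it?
Bug: Single quotes denote string literals in SQL; the column name is being compared as a constant string

Fix: Remove the quotes around the column name (or use double quotes for an identifier)

Corrected query:
SELECT id, title, author FROM books WHERE author = 'Orwell'

Result:
id | title        | author
---+--------------+-------
4  | Burmese Days | Orwell
7  | Animal Farm  | Orwell
8  | 1984         | Orwell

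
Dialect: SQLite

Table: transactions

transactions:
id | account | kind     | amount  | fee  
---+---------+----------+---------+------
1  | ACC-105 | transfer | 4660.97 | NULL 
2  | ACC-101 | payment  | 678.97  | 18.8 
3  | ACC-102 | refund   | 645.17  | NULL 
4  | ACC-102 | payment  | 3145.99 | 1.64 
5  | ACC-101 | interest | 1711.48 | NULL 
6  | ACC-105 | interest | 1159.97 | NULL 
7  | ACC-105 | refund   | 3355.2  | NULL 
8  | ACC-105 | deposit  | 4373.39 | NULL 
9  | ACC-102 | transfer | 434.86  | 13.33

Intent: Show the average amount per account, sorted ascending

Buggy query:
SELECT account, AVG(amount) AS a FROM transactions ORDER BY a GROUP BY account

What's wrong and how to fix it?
Bug: ORDER BY appears before GROUP BY; SQL clause order requires GROUP BY first

Fix: Move ORDER BY to the end, after GROUP BY

Corrected query:
SELECT account, AVG(amount) AS a FROM transactions GROUP BY account ORDER BY a

Result:
account | a          
--------+------------
ACC-101 | 1195.225   
ACC-102 | 1408.673333
ACC-105 | 3387.3825  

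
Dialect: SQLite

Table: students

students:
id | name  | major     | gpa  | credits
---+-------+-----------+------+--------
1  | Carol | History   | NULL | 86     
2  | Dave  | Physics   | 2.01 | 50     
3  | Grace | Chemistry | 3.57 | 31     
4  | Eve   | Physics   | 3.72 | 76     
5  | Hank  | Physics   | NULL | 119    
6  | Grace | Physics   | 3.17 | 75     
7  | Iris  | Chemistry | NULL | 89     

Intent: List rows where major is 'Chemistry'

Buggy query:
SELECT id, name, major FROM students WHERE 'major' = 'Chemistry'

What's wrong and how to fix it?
Bug: 'major' in single quotes is a string literal, not the column; the comparison is literal-vs-literal and never true

Fix: Reference the column as major without single quotes

Corrected query:
SELECT id, name, major FROM students WHERE major = 'Chemistry'

Result:
id | name  | major    
---+-------+----------
3  | Grace | Chemistry
7  | Iris  | Chemistry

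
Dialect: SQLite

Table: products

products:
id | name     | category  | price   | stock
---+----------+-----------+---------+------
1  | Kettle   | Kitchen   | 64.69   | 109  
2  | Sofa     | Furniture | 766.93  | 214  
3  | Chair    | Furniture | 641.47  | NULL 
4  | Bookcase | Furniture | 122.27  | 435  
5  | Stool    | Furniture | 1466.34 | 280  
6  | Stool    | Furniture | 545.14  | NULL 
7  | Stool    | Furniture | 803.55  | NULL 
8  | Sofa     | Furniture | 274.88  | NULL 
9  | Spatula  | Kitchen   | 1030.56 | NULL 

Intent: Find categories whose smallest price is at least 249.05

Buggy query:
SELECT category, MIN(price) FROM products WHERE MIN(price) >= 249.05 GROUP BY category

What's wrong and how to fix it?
Bug: Aggregates like MIN are computed per group after WHERE runs

Fix: Replace WHERE with HAVING after the GROUP BY

Corrected query:
SELECT category, MIN(price) FROM products GROUP BY category HAVING MIN(price) >= 249.05

Result:
(no rows)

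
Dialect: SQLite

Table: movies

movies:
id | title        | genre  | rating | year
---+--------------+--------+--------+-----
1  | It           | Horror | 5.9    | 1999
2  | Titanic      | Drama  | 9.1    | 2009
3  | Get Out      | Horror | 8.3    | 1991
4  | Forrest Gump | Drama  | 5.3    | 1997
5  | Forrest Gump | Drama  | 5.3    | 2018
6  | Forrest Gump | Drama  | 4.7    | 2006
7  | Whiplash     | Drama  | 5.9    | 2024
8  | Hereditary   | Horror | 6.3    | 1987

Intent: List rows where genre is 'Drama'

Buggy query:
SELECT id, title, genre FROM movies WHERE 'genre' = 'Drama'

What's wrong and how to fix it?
Bug: 'genre' in single quotes is a string literal, not the column; the comparison is literal-vs-literal and never true

Fix: Reference the column as genre without single quotes

Corrected query:
SELECT id, title, genre FROM movies WHERE genre = 'Drama'

Result:
id | title        | genre
---+--------------+------
2  | Titanic      | Drama
4  | Forrest Gump | Drama
5  | Forrest Gump | Drama
6  | Forrest Gump | Drama
7  | Whiplash     | Drama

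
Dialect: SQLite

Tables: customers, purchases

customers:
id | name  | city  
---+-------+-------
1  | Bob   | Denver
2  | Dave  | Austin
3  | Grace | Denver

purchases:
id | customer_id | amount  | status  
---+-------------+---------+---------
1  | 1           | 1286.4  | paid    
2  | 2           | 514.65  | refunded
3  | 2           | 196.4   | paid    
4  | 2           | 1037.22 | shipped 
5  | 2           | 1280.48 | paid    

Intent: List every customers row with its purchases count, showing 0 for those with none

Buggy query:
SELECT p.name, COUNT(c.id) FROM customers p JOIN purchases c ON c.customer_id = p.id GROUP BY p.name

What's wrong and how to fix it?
Bug: An inner join excludes parents with zero children

Fix: Use LEFT JOIN so parents without children still appear (COUNT(c.id) gives 0)

Corrected query:
SELECT p.name, COUNT(c.id) FROM customers p LEFT JOIN purchases c ON c.customer_id = p.id GROUP BY p.name

Result:
name  | COUNT(c.id)
------+------------
Bob   | 1          
Dave  | 4          
Grace | 0          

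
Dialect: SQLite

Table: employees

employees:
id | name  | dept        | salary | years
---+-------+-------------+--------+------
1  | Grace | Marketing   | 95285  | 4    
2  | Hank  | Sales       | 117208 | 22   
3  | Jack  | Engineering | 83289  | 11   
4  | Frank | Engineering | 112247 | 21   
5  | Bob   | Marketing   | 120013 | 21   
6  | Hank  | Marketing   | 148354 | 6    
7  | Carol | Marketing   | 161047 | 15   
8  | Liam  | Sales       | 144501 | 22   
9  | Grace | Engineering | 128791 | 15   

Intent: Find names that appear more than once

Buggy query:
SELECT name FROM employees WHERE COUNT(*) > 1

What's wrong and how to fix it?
Bug: WHERE can't reference COUNT(*); aggregates are computed after WHERE

Fix: GROUP BY name, then filter groups with HAVING COUNT(*) > 1

Corrected query:
SELECT name FROM employees GROUP BY name HAVING COUNT(*) > 1

Result:
name 
-----
Grace
Hank 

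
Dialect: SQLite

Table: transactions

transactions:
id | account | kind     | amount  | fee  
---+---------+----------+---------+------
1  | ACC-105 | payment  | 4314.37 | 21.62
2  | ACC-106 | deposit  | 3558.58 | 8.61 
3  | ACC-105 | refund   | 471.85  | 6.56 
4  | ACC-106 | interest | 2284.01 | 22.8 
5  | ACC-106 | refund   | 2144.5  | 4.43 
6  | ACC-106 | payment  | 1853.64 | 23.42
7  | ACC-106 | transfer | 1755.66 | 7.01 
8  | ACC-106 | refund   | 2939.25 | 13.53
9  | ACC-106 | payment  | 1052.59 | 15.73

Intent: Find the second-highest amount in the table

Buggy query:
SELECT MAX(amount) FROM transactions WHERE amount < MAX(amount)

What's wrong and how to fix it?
Bug: MAX(amount) on the right of the comparison is an aggregate-in-WHERE error

Fix: Compute the overall MAX in a subquery, then take MAX of rows below it

Corrected query:
SELECT MAX(amount) FROM transactions WHERE amount < (SELECT MAX(amount) FROM transactions)

Result:
MAX(amount)
-----------
3558.58    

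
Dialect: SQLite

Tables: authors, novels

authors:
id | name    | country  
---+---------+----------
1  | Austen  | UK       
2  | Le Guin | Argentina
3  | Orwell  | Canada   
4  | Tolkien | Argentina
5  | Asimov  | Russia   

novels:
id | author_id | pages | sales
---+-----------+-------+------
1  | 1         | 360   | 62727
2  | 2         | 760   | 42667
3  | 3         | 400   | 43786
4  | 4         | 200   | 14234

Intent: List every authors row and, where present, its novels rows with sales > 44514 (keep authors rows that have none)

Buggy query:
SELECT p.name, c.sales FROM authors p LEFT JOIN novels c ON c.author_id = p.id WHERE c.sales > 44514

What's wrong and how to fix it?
Bug: A WHERE condition on the right-hand table after LEFT JOIN drops unmatched parents

Fix: Move the right-table condition into the ON clause so unmatched parents are kept

Corrected query:
SELECT p.name, c.sales FROM authors p LEFT JOIN novels c ON c.author_id = p.id AND c.sales > 44514

Result:
name    | sales
--------+------
Austen  | 62727
Le Guin | NULL 
Orwell  | NULL 
Tolkien | NULL 
Asimov  | NULL 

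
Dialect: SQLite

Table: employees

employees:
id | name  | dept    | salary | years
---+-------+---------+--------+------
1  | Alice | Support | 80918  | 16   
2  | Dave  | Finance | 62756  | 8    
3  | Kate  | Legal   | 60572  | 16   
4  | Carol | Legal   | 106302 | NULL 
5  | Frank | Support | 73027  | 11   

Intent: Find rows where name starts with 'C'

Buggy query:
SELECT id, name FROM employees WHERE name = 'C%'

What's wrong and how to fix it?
Bug: '=' compares the literal string including the % character; pattern matching needs LIKE

Fix: Use LIKE for wildcard pattern matching

Corrected query:
SELECT id, name FROM employees WHERE name LIKE 'C%'

Result:
id | name 
---+------
4  | Carol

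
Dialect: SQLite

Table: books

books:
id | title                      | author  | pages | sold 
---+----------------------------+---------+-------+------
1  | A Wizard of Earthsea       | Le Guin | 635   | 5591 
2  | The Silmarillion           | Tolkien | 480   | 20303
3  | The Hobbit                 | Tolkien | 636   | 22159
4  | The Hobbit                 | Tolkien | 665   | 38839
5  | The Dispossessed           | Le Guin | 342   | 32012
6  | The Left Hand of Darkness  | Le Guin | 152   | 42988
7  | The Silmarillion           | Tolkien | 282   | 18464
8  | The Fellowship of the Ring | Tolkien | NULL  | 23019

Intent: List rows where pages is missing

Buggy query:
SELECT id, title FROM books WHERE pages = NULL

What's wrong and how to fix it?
Bug: Comparing to NULL with '=' never matches; NULL = NULL is unknown, not true

Fix: Use IS NULL to test for NULL

Corrected query:
SELECT id, title FROM books WHERE pages IS NULL

Result:
id | title                     
---+---------------------------
8  | The Fellowship of the Ring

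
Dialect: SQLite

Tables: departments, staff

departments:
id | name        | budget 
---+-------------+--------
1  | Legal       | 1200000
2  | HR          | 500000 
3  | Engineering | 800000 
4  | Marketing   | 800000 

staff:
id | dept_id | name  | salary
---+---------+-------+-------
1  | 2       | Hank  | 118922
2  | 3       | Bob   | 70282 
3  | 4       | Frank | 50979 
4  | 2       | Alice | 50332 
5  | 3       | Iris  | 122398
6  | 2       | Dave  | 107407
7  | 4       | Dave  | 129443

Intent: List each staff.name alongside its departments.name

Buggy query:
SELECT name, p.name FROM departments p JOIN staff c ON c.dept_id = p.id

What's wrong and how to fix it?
Bug: Both tables have a 'name' column; the unqualified reference is ambiguous

Fix: Qualify the column with its table alias (c.name)

Corrected query:
SELECT c.name, p.name FROM departments p JOIN staff c ON c.dept_id = p.id

Result:
name  | name       
------+------------
Hank  | HR         
Bob   | Engineering
Frank | Marketing  
Alice | HR         
Iris  | Engineering
Dave  | HR         
Dave  | Marketing  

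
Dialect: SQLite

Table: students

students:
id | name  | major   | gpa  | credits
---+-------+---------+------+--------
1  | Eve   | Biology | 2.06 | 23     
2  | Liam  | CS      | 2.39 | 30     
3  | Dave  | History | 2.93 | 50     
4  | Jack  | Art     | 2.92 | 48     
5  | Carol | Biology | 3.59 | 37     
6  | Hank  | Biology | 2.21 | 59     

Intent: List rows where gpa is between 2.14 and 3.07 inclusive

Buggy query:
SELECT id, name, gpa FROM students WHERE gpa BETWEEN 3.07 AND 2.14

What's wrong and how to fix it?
Bug: BETWEEN expects the lower bound first; with 3.07 AND 2.14 the range is empty

Fix: Write BETWEEN 2.14 AND 3.07

Corrected query:
SELECT id, name, gpa FROM students WHERE gpa BETWEEN 2.14 AND 3.07

Result:
id | name | gpa 
---+------+-----
2  | Liam | 2.39
3  | Dave | 2.93
4  | Jack | 2.92
6  | Hank | 2.21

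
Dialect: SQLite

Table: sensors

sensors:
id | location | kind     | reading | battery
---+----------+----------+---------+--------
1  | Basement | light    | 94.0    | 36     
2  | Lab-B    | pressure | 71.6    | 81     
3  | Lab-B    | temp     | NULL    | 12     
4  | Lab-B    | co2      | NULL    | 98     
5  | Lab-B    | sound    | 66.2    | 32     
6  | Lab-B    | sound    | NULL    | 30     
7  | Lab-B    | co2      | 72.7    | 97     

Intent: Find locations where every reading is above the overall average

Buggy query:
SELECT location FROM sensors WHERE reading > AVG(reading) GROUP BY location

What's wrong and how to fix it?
Bug: WHERE evaluates per row before aggregation, so AVG() is unavailable

Fix: Compute the overall average in a scalar subquery and compare each group's MIN against it in HAVING

Corrected query:
SELECT location FROM sensors GROUP BY location HAVING MIN(reading) > (SELECT AVG(reading) FROM sensors)

Result:
location
--------
Basement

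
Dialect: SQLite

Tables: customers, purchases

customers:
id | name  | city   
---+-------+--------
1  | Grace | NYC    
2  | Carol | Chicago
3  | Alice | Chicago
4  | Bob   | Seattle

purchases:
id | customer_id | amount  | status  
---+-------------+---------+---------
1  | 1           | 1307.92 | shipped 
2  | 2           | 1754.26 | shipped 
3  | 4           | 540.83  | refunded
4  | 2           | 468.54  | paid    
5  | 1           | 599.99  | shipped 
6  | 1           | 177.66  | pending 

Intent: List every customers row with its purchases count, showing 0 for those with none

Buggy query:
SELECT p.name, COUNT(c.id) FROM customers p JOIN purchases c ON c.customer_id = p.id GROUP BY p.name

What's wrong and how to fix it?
Bug: INNER JOIN drops customers rows that have no matching purchases rows

Fix: Switch to LEFT JOIN to retain unmatched parent rows

Corrected query:
SELECT p.name, COUNT(c.id) FROM customers p LEFT JOIN purchases c ON c.customer_id = p.id GROUP BY p.name

Result:
name  | COUNT(c.id)
------+------------
Alice | 0          
Bob   | 1          
Carol | 2          
Grace | 3          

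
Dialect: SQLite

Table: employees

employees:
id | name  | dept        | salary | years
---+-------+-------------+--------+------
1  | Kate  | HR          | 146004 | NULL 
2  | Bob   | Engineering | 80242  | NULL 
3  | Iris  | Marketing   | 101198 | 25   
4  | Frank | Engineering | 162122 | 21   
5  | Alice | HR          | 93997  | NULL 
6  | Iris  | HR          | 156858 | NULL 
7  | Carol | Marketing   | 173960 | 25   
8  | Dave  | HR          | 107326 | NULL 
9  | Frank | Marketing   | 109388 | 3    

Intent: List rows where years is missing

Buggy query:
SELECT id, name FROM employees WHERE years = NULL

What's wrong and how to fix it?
Bug: '= NULL' is always unknown in SQL three-valued logic, so no rows match

Fix: Replace '= NULL' with 'IS NULL'

Corrected query:
SELECT id, name FROM employees WHERE years IS NULL

Result:
id | name 
---+------
1  | Kate 
2  | Bob  
5  | Alice
6  | Iris 
8  | Dave 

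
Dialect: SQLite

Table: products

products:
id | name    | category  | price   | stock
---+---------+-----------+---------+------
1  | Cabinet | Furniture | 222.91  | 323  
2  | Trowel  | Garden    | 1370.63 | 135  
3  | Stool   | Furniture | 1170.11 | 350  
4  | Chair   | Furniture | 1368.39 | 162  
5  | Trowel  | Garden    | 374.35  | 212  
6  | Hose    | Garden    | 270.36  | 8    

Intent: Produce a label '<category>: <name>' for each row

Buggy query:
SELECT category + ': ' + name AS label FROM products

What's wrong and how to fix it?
Bug: '+' is numeric addition; on text columns SQLite converts them to 0 instead of concatenating

Fix: Use the || operator for string concatenation

Corrected query:
SELECT category || ': ' || name AS label FROM products

Result:
label             
------------------
Furniture: Cabinet
Garden: Trowel    
Furniture: Stool  
Furniture: Chair  
Garden: Trowel    
Garden: Hose      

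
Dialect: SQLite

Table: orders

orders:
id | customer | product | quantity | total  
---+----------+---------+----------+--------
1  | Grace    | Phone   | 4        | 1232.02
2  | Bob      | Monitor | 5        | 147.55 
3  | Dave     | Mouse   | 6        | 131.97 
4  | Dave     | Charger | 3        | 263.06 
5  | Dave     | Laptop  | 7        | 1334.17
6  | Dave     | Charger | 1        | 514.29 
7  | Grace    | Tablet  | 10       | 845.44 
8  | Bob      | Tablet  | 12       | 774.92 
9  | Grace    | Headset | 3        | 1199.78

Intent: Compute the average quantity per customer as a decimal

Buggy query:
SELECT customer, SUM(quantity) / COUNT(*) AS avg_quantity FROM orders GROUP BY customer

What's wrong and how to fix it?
Bug: SUM(quantity) and COUNT(*) are both integers; the division truncates the fractional part

Fix: Cast one side to REAL so the division keeps the fractional part

Corrected query:
SELECT customer, SUM(quantity) * 1.0 / COUNT(*) AS avg_quantity FROM orders GROUP BY customer

Result:
customer | avg_quantity
---------+-------------
Bob      | 8.5         
Dave     | 4.25        
Grace    | 5.666667    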